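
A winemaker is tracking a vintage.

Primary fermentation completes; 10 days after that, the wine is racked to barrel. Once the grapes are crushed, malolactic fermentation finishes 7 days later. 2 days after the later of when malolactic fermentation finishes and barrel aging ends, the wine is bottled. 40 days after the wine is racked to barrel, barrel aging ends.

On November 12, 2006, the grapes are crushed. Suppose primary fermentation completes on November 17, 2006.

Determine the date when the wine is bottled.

January 8, 2007

The grapes are crushed: Nov 12, 2006.
Malolactic fermentation finishes: Nov 12, 2006 + 7 days = Nov 19, 2006.
Primary fermentation completes: Nov 17, 2006.
The wine is racked to barrel: Nov 17, 2006 + 10 days = Nov 27, 2006.
Barrel aging ends: Nov 27, 2006 + 40 days = Jan 6, 2007.
Both prerequisites met — malolactic fermentation finishes (Nov 19, 2006), barrel aging ends (Jan 6, 2007); the later is Jan 6, 2007.
The wine is bottled: Jan 6, 2007 + 2 days = Jan 8, 2007.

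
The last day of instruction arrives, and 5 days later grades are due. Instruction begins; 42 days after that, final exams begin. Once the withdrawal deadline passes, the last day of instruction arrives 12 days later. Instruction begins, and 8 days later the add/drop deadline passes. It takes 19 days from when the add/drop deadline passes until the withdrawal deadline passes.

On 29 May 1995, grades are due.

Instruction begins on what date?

Grades are due: May 29, 1995.
The last day of instruction arrives: May 29, 1995 − 5 days = May 24, 1995.
The withdrawal deadline passes: May 24, 1995 − 12 days = May 12, 1995.
The add/drop deadline passes: May 12, 1995 − 19 days = Apr 23, 1995.
Instruction begins: Apr 23, 1995 − 8 days = Apr 15, 1995.

15 April 1995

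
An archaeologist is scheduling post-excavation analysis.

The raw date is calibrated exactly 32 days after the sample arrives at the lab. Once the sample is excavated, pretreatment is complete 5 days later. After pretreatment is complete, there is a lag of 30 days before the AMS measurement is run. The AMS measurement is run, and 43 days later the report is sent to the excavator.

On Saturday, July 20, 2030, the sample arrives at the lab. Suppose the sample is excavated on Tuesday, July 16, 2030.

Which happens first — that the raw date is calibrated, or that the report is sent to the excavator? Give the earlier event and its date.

The sample arrives at the lab: Jul 20, 2030.
The raw date is calibrated: Jul 20, 2030 + 32 days = Aug 21, 2030.
The sample is excavated: Jul 16, 2030.
Pretreatment is complete: Jul 16, 2030 + 5 days = Jul 21, 2030.
The AMS measurement is run: Jul 21, 2030 + 30 days = Aug 20, 2030.
The report is sent to the excavator: Aug 20, 2030 + 43 days = Oct 2, 2030.
Comparing: the raw date is calibrated on Aug 21, 2030 vs the report is sent to the excavator on Oct 2, 2030. Earlier: the raw date is calibrated.

The raw date is calibrated — Wednesday, August 21, 2030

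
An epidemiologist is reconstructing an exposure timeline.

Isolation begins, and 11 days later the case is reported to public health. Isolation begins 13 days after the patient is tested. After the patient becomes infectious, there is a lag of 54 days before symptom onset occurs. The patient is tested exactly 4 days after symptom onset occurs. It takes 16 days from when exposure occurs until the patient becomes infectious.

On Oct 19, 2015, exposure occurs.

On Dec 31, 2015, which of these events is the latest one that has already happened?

Exposure occurs: Oct 19, 2015.
The patient becomes infectious: Oct 19, 2015 + 16 days = Nov 4, 2015.
Symptom onset occurs: Nov 4, 2015 + 54 days = Dec 28, 2015.
The patient is tested: Dec 28, 2015 + 4 days = Jan 1, 2016.
Isolation begins: Jan 1, 2016 + 13 days = Jan 14, 2016.
The case is reported to public health: Jan 14, 2016 + 11 days = Jan 25, 2016.
Dec 31, 2015 falls between when symptom onset occurs (Dec 28, 2015) and when the patient is tested (Jan 1, 2016).

Symptom onset occurs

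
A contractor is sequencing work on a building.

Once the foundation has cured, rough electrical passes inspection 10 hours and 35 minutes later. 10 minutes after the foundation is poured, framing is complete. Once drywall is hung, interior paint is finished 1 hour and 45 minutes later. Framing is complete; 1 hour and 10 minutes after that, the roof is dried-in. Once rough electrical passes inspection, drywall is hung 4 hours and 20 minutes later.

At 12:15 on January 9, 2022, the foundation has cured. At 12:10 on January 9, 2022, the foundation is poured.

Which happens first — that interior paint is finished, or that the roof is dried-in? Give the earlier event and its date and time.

The foundation has cured: 12:15 Jan 9, 2022.
Rough electrical passes inspection: 12:15 Jan 9, 2022 + 10h35m = 22:50 Jan 9, 2022.
Drywall is hung: 22:50 Jan 9, 2022 + 4h20m = 03:10 Jan 10, 2022.
Interior paint is finished: 03:10 Jan 10, 2022 + 1h45m = 04:55 Jan 10, 2022.
The foundation is poured: 12:10 Jan 9, 2022.
Framing is complete: 12:10 Jan 9, 2022 + 10m = 12:20 Jan 9, 2022.
The roof is dried-in: 12:20 Jan 9, 2022 + 1h10m = 13:30 Jan 9, 2022.
Comparing: interior paint is finished at 04:55 Jan 10, 2022 vs the roof is dried-in at 13:30 Jan 9, 2022. Earlier: the roof is dried-in.

The roof is dried-in — 13:30 on January 9, 2022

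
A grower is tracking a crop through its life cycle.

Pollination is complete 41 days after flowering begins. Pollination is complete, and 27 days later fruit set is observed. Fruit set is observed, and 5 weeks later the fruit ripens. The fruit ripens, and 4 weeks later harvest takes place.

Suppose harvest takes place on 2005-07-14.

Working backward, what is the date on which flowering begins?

2005-03-05

Harvest takes place: Jul 14, 2005.
The fruit ripens: Jul 14, 2005 − 4 weeks = Jun 16, 2005.
Fruit set is observed: Jun 16, 2005 − 5 weeks = May 12, 2005.
Pollination is complete: May 12, 2005 − 27 days = Apr 15, 2005.
Flowering begins: Apr 15, 2005 − 41 days = Mar 5, 2005.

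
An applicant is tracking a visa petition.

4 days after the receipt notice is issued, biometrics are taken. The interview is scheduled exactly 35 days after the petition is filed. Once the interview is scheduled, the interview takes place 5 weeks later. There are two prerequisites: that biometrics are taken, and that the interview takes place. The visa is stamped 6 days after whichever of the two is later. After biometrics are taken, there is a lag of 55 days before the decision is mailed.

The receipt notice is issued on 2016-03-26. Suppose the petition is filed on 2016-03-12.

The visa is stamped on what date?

The receipt notice is issued: Mar 26, 2016.
Biometrics are taken: Mar 26, 2016 + 4 days = Mar 30, 2016.
The petition is filed: Mar 12, 2016.
The interview is scheduled: Mar 12, 2016 + 35 days = Apr 16, 2016.
The interview takes place: Apr 16, 2016 + 5 weeks = May 21, 2016.
Both prerequisites met — biometrics are taken (Mar 30, 2016), the interview takes place (May 21, 2016); the later is May 21, 2016.
The visa is stamped: May 21, 2016 + 6 days = May 27, 2016.

2016-05-27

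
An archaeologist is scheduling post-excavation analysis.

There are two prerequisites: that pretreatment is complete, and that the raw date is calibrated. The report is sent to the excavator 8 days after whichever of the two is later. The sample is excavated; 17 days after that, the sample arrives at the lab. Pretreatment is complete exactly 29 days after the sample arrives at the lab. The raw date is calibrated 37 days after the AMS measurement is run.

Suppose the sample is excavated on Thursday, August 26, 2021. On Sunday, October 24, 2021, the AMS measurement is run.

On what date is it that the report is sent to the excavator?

The sample is excavated: Aug 26, 2021.
The sample arrives at the lab: Aug 26, 2021 + 17 days = Sep 12, 2021.
Pretreatment is complete: Sep 12, 2021 + 29 days = Oct 11, 2021.
The AMS measurement is run: Oct 24, 2021.
The raw date is calibrated: Oct 24, 2021 + 37 days = Nov 30, 2021.
Both prerequisites met — pretreatment is complete (Oct 11, 2021), the raw date is calibrated (Nov 30, 2021); the later is Nov 30, 2021.
The report is sent to the excavator: Nov 30, 2021 + 8 days = Dec 8, 2021.

Wednesday, December 8, 2021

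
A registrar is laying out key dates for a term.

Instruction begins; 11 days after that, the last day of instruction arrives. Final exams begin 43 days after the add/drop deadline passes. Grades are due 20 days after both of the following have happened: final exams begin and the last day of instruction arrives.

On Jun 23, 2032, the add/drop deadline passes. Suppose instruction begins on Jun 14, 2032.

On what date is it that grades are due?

Aug 25, 2032

The add/drop deadline passes: Jun 23, 2032.
Final exams begin: Jun 23, 2032 + 43 days = Aug 5, 2032.
Instruction begins: Jun 14, 2032.
The last day of instruction arrives: Jun 14, 2032 + 11 days = Jun 25, 2032.
Both prerequisites met — final exams begin (Aug 5, 2032), the last day of instruction arrives (Jun 25, 2032); the later is Aug 5, 2032.
Grades are due: Aug 5, 2032 + 20 days = Aug 25, 2032.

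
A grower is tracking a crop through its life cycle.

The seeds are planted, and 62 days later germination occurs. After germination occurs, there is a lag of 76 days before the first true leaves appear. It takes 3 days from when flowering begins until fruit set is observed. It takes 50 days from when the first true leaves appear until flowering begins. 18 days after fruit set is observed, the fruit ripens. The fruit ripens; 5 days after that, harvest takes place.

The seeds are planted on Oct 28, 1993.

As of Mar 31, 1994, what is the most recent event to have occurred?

The first true leaves appear

The seeds are planted: Oct 28, 1993.
Germination occurs: Oct 28, 1993 + 62 days = Dec 29, 1993.
The first true leaves appear: Dec 29, 1993 + 76 days = Mar 15, 1994.
Flowering begins: Mar 15, 1994 + 50 days = May 4, 1994.
Fruit set is observed: May 4, 1994 + 3 days = May 7, 1994.
The fruit ripens: May 7, 1994 + 18 days = May 25, 1994.
Harvest takes place: May 25, 1994 + 5 days = May 30, 1994.
Mar 31, 1994 falls between when the first true leaves appear (Mar 15, 1994) and when flowering begins (May 4, 1994).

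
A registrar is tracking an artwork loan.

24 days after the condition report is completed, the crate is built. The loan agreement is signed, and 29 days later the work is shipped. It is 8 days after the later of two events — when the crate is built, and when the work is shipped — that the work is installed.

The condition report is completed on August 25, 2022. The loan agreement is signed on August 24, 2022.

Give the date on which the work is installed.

The condition report is completed: Aug 25, 2022.
The crate is built: Aug 25, 2022 + 24 days = Sep 18, 2022.
The loan agreement is signed: Aug 24, 2022.
The work is shipped: Aug 24, 2022 + 29 days = Sep 22, 2022.
Both prerequisites met — the crate is built (Sep 18, 2022), the work is shipped (Sep 22, 2022); the later is Sep 22, 2022.
The work is installed: Sep 22, 2022 + 8 days = Sep 30, 2022.

September 30, 2022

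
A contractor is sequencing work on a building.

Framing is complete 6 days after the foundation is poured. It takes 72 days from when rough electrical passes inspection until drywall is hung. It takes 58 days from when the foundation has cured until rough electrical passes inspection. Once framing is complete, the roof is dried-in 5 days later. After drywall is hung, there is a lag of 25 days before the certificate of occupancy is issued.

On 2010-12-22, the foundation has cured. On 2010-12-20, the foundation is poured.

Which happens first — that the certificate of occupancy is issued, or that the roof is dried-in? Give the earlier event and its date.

The foundation has cured: Dec 22, 2010.
Rough electrical passes inspection: Dec 22, 2010 + 58 days = Feb 18, 2011.
Drywall is hung: Feb 18, 2011 + 72 days = May 1, 2011.
The certificate of occupancy is issued: May 1, 2011 + 25 days = May 26, 2011.
The foundation is poured: Dec 20, 2010.
Framing is complete: Dec 20, 2010 + 6 days = Dec 26, 2010.
The roof is dried-in: Dec 26, 2010 + 5 days = Dec 31, 2010.
Comparing: the certificate of occupancy is issued on May 26, 2011 vs the roof is dried-in on Dec 31, 2010. Earlier: the roof is dried-in.

The roof is dried-in — 2010-12-31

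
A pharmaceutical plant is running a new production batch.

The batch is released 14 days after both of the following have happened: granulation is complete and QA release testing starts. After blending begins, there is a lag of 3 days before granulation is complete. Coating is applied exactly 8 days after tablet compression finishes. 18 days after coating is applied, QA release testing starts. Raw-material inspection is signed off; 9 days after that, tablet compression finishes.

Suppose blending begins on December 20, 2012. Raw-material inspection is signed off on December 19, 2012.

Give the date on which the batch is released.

Blending begins: Dec 20, 2012.
Granulation is complete: Dec 20, 2012 + 3 days = Dec 23, 2012.
Raw-material inspection is signed off: Dec 19, 2012.
Tablet compression finishes: Dec 19, 2012 + 9 days = Dec 28, 2012.
Coating is applied: Dec 28, 2012 + 8 days = Jan 5, 2013.
QA release testing starts: Jan 5, 2013 + 18 days = Jan 23, 2013.
Both prerequisites met — granulation is complete (Dec 23, 2012), QA release testing starts (Jan 23, 2013); the later is Jan 23, 2013.
The batch is released: Jan 23, 2013 + 14 days = Feb 6, 2013.

February 6, 2013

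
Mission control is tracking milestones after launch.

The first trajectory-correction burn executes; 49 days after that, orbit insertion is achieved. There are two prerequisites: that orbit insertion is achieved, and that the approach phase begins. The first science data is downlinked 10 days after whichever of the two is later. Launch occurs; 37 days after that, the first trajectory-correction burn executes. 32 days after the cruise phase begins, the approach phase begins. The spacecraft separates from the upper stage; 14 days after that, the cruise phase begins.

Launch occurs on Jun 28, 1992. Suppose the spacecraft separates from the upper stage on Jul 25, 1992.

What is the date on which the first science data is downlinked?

Oct 2, 1992

Launch occurs: Jun 28, 1992.
The first trajectory-correction burn executes: Jun 28, 1992 + 37 days = Aug 4, 1992.
Orbit insertion is achieved: Aug 4, 1992 + 49 days = Sep 22, 1992.
The spacecraft separates from the upper stage: Jul 25, 1992.
The cruise phase begins: Jul 25, 1992 + 14 days = Aug 8, 1992.
The approach phase begins: Aug 8, 1992 + 32 days = Sep 9, 1992.
Both prerequisites met — orbit insertion is achieved (Sep 22, 1992), the approach phase begins (Sep 9, 1992); the later is Sep 22, 1992.
The first science data is downlinked: Sep 22, 1992 + 10 days = Oct 2, 1992.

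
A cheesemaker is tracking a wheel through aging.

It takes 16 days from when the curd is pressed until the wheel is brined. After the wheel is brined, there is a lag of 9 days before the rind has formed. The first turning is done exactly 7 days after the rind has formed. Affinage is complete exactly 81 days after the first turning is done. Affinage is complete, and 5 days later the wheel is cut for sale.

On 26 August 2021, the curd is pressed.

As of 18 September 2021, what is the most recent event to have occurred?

The wheel is brined

The curd is pressed: Aug 26, 2021.
The wheel is brined: Aug 26, 2021 + 16 days = Sep 11, 2021.
The rind has formed: Sep 11, 2021 + 9 days = Sep 20, 2021.
The first turning is done: Sep 20, 2021 + 7 days = Sep 27, 2021.
Affinage is complete: Sep 27, 2021 + 81 days = Dec 17, 2021.
The wheel is cut for sale: Dec 17, 2021 + 5 days = Dec 22, 2021.
Sep 18, 2021 falls between when the wheel is brined (Sep 11, 2021) and when the rind has formed (Sep 20, 2021).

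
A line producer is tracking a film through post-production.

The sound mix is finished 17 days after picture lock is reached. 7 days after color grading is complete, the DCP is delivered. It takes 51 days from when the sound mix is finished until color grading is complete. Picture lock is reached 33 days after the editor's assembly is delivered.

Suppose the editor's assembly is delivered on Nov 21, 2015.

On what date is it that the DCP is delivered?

Mar 8, 2016

The editor's assembly is delivered: Nov 21, 2015.
Picture lock is reached: Nov 21, 2015 + 33 days = Dec 24, 2015.
The sound mix is finished: Dec 24, 2015 + 17 days = Jan 10, 2016.
Color grading is complete: Jan 10, 2016 + 51 days = Mar 1, 2016.
The DCP is delivered: Mar 1, 2016 + 7 days = Mar 8, 2016.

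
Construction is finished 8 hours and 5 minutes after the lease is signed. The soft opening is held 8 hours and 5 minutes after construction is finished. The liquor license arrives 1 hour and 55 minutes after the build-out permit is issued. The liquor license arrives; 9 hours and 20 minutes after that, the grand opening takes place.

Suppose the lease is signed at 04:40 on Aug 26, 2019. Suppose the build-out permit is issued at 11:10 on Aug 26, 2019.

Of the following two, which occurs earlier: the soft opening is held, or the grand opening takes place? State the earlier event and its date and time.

The lease is signed: 04:40 Aug 26, 2019.
Construction is finished: 04:40 Aug 26, 2019 + 8h05m = 12:45 Aug 26, 2019.
The soft opening is held: 12:45 Aug 26, 2019 + 8h05m = 20:50 Aug 26, 2019.
The build-out permit is issued: 11:10 Aug 26, 2019.
The liquor license arrives: 11:10 Aug 26, 2019 + 1h55m = 13:05 Aug 26, 2019.
The grand opening takes place: 13:05 Aug 26, 2019 + 9h20m = 22:25 Aug 26, 2019.
Comparing: the soft opening is held at 20:50 Aug 26, 2019 vs the grand opening takes place at 22:25 Aug 26, 2019. Earlier: the soft opening is held.

The soft opening is held — 20:50 on Aug 26, 2019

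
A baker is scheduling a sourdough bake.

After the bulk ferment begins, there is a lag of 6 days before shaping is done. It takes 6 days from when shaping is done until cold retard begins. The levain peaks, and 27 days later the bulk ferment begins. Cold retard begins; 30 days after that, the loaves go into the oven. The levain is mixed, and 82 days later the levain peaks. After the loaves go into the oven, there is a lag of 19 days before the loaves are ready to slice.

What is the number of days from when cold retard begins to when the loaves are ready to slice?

49 days

Causal path: cold retard begins → the loaves go into the oven → the loaves are ready to slice.
Total delay along the path: 30 + 19 = 49 days.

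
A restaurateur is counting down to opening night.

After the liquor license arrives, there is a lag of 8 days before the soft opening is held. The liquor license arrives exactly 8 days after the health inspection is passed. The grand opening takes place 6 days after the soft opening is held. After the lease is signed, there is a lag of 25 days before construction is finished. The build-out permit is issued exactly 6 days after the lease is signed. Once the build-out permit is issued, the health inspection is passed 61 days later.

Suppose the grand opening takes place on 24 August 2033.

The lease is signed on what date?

The grand opening takes place: Aug 24, 2033.
The soft opening is held: Aug 24, 2033 − 6 days = Aug 18, 2033.
The liquor license arrives: Aug 18, 2033 − 8 days = Aug 10, 2033.
The health inspection is passed: Aug 10, 2033 − 8 days = Aug 2, 2033.
The build-out permit is issued: Aug 2, 2033 − 61 days = Jun 2, 2033.
The lease is signed: Jun 2, 2033 − 6 days = May 27, 2033.

27 May 2033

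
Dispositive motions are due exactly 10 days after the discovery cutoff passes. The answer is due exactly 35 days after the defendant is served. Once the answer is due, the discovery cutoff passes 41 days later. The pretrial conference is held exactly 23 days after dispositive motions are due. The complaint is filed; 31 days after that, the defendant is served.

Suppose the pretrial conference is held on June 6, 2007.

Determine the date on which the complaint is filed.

January 17, 2007

The pretrial conference is held: Jun 6, 2007.
Dispositive motions are due: Jun 6, 2007 − 23 days = May 14, 2007.
The discovery cutoff passes: May 14, 2007 − 10 days = May 4, 2007.
The answer is due: May 4, 2007 − 41 days = Mar 24, 2007.
The defendant is served: Mar 24, 2007 − 35 days = Feb 17, 2007.
The complaint is filed: Feb 17, 2007 − 31 days = Jan 17, 2007.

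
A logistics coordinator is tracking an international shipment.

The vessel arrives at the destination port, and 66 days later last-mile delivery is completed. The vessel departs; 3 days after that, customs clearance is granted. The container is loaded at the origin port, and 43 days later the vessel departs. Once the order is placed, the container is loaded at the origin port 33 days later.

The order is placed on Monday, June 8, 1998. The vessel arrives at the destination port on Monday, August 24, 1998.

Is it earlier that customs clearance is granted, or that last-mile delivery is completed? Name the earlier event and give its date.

The order is placed: Jun 8, 1998.
The container is loaded at the origin port: Jun 8, 1998 + 33 days = Jul 11, 1998.
The vessel departs: Jul 11, 1998 + 43 days = Aug 23, 1998.
Customs clearance is granted: Aug 23, 1998 + 3 days = Aug 26, 1998.
The vessel arrives at the destination port: Aug 24, 1998.
Last-mile delivery is completed: Aug 24, 1998 + 66 days = Oct 29, 1998.
Comparing: customs clearance is granted on Aug 26, 1998 vs last-mile delivery is completed on Oct 29, 1998. Earlier: customs clearance is granted.

Customs clearance is granted — Wednesday, August 26, 1998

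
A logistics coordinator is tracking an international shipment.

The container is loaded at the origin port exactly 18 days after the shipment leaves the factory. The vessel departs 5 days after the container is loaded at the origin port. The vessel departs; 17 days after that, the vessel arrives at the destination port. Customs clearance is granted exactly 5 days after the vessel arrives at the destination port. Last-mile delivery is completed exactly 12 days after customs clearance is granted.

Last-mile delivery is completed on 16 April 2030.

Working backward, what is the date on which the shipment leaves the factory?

18 February 2030

Last-mile delivery is completed: Apr 16, 2030.
Customs clearance is granted: Apr 16, 2030 − 12 days = Apr 4, 2030.
The vessel arrives at the destination port: Apr 4, 2030 − 5 days = Mar 30, 2030.
The vessel departs: Mar 30, 2030 − 17 days = Mar 13, 2030.
The container is loaded at the origin port: Mar 13, 2030 − 5 days = Mar 8, 2030.
The shipment leaves the factory: Mar 8, 2030 − 18 days = Feb 18, 2030.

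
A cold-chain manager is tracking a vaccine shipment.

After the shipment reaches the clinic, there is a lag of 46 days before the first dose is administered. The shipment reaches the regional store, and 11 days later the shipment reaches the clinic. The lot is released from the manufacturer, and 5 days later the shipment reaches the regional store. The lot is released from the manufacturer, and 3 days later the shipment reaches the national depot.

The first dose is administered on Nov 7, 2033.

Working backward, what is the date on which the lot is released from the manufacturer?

Sep 6, 2033

The first dose is administered: Nov 7, 2033.
The shipment reaches the clinic: Nov 7, 2033 − 46 days = Sep 22, 2033.
The shipment reaches the regional store: Sep 22, 2033 − 11 days = Sep 11, 2033.
The lot is released from the manufacturer: Sep 11, 2033 − 5 days = Sep 6, 2033.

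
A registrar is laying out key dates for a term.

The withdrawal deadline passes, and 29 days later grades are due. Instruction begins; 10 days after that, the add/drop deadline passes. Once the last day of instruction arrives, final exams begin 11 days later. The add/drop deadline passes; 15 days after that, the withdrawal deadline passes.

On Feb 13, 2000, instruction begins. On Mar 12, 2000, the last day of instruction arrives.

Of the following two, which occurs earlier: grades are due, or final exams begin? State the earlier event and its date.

Final exams begin — Mar 23, 2000

Instruction begins: Feb 13, 2000.
The add/drop deadline passes: Feb 13, 2000 + 10 days = Feb 23, 2000.
The withdrawal deadline passes: Feb 23, 2000 + 15 days = Mar 9, 2000.
Grades are due: Mar 9, 2000 + 29 days = Apr 7, 2000.
The last day of instruction arrives: Mar 12, 2000.
Final exams begin: Mar 12, 2000 + 11 days = Mar 23, 2000.
Comparing: grades are due on Apr 7, 2000 vs final exams begin on Mar 23, 2000. Earlier: final exams begin.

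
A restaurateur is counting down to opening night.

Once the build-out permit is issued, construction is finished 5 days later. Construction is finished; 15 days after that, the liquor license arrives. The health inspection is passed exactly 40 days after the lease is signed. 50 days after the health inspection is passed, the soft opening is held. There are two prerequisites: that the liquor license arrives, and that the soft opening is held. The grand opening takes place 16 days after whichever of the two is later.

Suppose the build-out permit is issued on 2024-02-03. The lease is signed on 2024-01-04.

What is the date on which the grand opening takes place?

2024-04-19

The build-out permit is issued: Feb 3, 2024.
Construction is finished: Feb 3, 2024 + 5 days = Feb 8, 2024.
The liquor license arrives: Feb 8, 2024 + 15 days = Feb 23, 2024.
The lease is signed: Jan 4, 2024.
The health inspection is passed: Jan 4, 2024 + 40 days = Feb 13, 2024.
The soft opening is held: Feb 13, 2024 + 50 days = Apr 3, 2024.
Both prerequisites met — the liquor license arrives (Feb 23, 2024), the soft opening is held (Apr 3, 2024); the later is Apr 3, 2024.
The grand opening takes place: Apr 3, 2024 + 16 days = Apr 19, 2024.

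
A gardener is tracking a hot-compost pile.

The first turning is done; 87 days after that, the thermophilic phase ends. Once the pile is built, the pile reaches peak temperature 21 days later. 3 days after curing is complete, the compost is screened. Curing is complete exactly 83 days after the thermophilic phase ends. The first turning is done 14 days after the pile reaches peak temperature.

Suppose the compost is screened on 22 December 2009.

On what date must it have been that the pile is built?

28 May 2009

The compost is screened: Dec 22, 2009.
Curing is complete: Dec 22, 2009 − 3 days = Dec 19, 2009.
The thermophilic phase ends: Dec 19, 2009 − 83 days = Sep 27, 2009.
The first turning is done: Sep 27, 2009 − 87 days = Jul 2, 2009.
The pile reaches peak temperature: Jul 2, 2009 − 14 days = Jun 18, 2009.
The pile is built: Jun 18, 2009 − 21 days = May 28, 2009.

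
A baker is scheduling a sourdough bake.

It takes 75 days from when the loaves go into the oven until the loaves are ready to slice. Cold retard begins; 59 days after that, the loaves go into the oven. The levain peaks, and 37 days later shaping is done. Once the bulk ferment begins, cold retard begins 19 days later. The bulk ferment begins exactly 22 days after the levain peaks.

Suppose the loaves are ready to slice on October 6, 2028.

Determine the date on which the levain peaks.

April 14, 2028

The loaves are ready to slice: Oct 6, 2028.
The loaves go into the oven: Oct 6, 2028 − 75 days = Jul 23, 2028.
Cold retard begins: Jul 23, 2028 − 59 days = May 25, 2028.
The bulk ferment begins: May 25, 2028 − 19 days = May 6, 2028.
The levain peaks: May 6, 2028 − 22 days = Apr 14, 2028.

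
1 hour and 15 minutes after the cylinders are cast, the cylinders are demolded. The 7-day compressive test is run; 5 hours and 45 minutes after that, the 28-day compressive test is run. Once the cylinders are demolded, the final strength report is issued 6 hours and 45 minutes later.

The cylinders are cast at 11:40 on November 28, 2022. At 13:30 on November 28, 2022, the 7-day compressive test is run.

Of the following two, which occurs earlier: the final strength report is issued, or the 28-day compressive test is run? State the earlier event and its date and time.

The cylinders are cast: 11:40 Nov 28, 2022.
The cylinders are demolded: 11:40 Nov 28, 2022 + 1h15m = 12:55 Nov 28, 2022.
The final strength report is issued: 12:55 Nov 28, 2022 + 6h45m = 19:40 Nov 28, 2022.
The 7-day compressive test is run: 13:30 Nov 28, 2022.
The 28-day compressive test is run: 13:30 Nov 28, 2022 + 5h45m = 19:15 Nov 28, 2022.
Comparing: the final strength report is issued at 19:40 Nov 28, 2022 vs the 28-day compressive test is run at 19:15 Nov 28, 2022. Earlier: the 28-day compressive test is run.

The 28-day compressive test is run — 19:15 on November 28, 2022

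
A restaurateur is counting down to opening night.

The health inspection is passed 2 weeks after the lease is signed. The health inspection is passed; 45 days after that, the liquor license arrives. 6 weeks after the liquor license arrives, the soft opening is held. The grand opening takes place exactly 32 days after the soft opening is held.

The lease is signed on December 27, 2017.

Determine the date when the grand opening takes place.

May 9, 2018

The lease is signed: Dec 27, 2017.
The health inspection is passed: Dec 27, 2017 + 2 weeks = Jan 10, 2018.
The liquor license arrives: Jan 10, 2018 + 45 days = Feb 24, 2018.
The soft opening is held: Feb 24, 2018 + 6 weeks = Apr 7, 2018.
The grand opening takes place: Apr 7, 2018 + 32 days = May 9, 2018.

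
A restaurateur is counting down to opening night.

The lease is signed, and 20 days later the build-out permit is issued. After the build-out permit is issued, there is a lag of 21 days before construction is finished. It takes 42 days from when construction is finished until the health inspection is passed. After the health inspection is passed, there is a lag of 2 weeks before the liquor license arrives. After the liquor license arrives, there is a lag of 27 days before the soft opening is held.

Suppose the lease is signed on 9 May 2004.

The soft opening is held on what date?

10 September 2004

The lease is signed: May 9, 2004.
The build-out permit is issued: May 9, 2004 + 20 days = May 29, 2004.
Construction is finished: May 29, 2004 + 21 days = Jun 19, 2004.
The health inspection is passed: Jun 19, 2004 + 42 days = Jul 31, 2004.
The liquor license arrives: Jul 31, 2004 + 2 weeks = Aug 14, 2004.
The soft opening is held: Aug 14, 2004 + 27 days = Sep 10, 2004.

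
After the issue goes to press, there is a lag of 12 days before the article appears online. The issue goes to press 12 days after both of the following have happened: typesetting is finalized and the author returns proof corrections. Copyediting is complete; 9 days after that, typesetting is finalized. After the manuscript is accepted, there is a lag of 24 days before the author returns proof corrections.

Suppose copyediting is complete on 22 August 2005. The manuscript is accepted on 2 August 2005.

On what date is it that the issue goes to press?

Copyediting is complete: Aug 22, 2005.
Typesetting is finalized: Aug 22, 2005 + 9 days = Aug 31, 2005.
The manuscript is accepted: Aug 2, 2005.
The author returns proof corrections: Aug 2, 2005 + 24 days = Aug 26, 2005.
Both prerequisites met — typesetting is finalized (Aug 31, 2005), the author returns proof corrections (Aug 26, 2005); the later is Aug 31, 2005.
The issue goes to press: Aug 31, 2005 + 12 days = Sep 12, 2005.

12 September 2005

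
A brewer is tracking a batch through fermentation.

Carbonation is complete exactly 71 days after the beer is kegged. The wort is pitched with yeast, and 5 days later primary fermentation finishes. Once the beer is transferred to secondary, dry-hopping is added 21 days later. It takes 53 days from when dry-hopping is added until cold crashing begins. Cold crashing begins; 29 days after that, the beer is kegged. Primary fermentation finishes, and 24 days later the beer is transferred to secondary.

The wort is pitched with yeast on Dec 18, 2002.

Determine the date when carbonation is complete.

Jul 9, 2003

The wort is pitched with yeast: Dec 18, 2002.
Primary fermentation finishes: Dec 18, 2002 + 5 days = Dec 23, 2002.
The beer is transferred to secondary: Dec 23, 2002 + 24 days = Jan 16, 2003.
Dry-hopping is added: Jan 16, 2003 + 21 days = Feb 6, 2003.
Cold crashing begins: Feb 6, 2003 + 53 days = Mar 31, 2003.
The beer is kegged: Mar 31, 2003 + 29 days = Apr 29, 2003.
Carbonation is complete: Apr 29, 2003 + 71 days = Jul 9, 2003.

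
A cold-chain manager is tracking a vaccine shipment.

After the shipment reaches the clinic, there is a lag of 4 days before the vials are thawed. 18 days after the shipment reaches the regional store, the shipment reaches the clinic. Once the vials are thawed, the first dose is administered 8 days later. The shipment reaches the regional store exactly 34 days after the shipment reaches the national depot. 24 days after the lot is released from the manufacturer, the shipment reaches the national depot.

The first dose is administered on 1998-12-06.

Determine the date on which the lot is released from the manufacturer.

The first dose is administered: Dec 6, 1998.
The vials are thawed: Dec 6, 1998 − 8 days = Nov 28, 1998.
The shipment reaches the clinic: Nov 28, 1998 − 4 days = Nov 24, 1998.
The shipment reaches the regional store: Nov 24, 1998 − 18 days = Nov 6, 1998.
The shipment reaches the national depot: Nov 6, 1998 − 34 days = Oct 3, 1998.
The lot is released from the manufacturer: Oct 3, 1998 − 24 days = Sep 9, 1998.

1998-09-09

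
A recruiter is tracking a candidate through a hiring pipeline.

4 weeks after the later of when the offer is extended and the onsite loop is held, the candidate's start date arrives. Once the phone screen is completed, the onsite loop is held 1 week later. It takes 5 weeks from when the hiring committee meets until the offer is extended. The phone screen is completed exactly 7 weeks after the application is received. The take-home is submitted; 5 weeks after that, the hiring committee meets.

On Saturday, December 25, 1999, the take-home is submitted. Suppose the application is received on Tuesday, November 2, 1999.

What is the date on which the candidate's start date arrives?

Saturday, April 1, 2000

The take-home is submitted: Dec 25, 1999.
The hiring committee meets: Dec 25, 1999 + 5 weeks = Jan 29, 2000.
The offer is extended: Jan 29, 2000 + 5 weeks = Mar 4, 2000.
The application is received: Nov 2, 1999.
The phone screen is completed: Nov 2, 1999 + 7 weeks = Dec 21, 1999.
The onsite loop is held: Dec 21, 1999 + 1 week = Dec 28, 1999.
Both prerequisites met — the offer is extended (Mar 4, 2000), the onsite loop is held (Dec 28, 1999); the later is Mar 4, 2000.
The candidate's start date arrives: Mar 4, 2000 + 4 weeks = Apr 1, 2000.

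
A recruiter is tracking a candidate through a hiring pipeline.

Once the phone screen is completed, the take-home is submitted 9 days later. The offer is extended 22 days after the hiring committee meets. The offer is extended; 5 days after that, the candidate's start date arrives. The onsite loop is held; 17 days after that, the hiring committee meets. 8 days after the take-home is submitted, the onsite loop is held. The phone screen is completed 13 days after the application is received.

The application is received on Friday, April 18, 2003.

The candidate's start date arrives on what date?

Tuesday, July 1, 2003

The application is received: Apr 18, 2003.
The phone screen is completed: Apr 18, 2003 + 13 days = May 1, 2003.
The take-home is submitted: May 1, 2003 + 9 days = May 10, 2003.
The onsite loop is held: May 10, 2003 + 8 days = May 18, 2003.
The hiring committee meets: May 18, 2003 + 17 days = Jun 4, 2003.
The offer is extended: Jun 4, 2003 + 22 days = Jun 26, 2003.
The candidate's start date arrives: Jun 26, 2003 + 5 days = Jul 1, 2003.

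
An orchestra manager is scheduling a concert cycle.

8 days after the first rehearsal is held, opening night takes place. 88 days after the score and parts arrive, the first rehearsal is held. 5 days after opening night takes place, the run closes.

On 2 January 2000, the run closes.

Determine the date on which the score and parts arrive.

The run closes: Jan 2, 2000.
Opening night takes place: Jan 2, 2000 − 5 days = Dec 28, 1999.
The first rehearsal is held: Dec 28, 1999 − 8 days = Dec 20, 1999.
The score and parts arrive: Dec 20, 1999 − 88 days = Sep 23, 1999.

23 September 1999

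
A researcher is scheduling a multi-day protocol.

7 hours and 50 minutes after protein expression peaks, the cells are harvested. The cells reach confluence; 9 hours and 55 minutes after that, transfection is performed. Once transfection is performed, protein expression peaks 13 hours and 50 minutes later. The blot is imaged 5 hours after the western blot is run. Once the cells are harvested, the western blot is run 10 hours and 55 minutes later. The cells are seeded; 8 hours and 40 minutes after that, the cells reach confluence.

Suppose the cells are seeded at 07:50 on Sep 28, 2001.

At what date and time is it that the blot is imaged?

16:00 on Sep 30, 2001

The cells are seeded: 07:50 Sep 28, 2001.
The cells reach confluence: 07:50 Sep 28, 2001 + 8h40m = 16:30 Sep 28, 2001.
Transfection is performed: 16:30 Sep 28, 2001 + 9h55m = 02:25 Sep 29, 2001.
Protein expression peaks: 02:25 Sep 29, 2001 + 13h50m = 16:15 Sep 29, 2001.
The cells are harvested: 16:15 Sep 29, 2001 + 7h50m = 00:05 Sep 30, 2001.
The western blot is run: 00:05 Sep 30, 2001 + 10h55m = 11:00 Sep 30, 2001.
The blot is imaged: 11:00 Sep 30, 2001 + 5h = 16:00 Sep 30, 2001.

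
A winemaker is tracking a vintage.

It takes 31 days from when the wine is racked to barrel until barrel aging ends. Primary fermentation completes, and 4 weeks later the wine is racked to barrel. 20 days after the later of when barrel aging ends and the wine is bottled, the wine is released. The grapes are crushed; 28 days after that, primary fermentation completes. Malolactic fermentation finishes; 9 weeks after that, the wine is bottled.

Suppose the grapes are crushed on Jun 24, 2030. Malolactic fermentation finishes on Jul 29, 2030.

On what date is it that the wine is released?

Oct 20, 2030

The grapes are crushed: Jun 24, 2030.
Primary fermentation completes: Jun 24, 2030 + 28 days = Jul 22, 2030.
The wine is racked to barrel: Jul 22, 2030 + 4 weeks = Aug 19, 2030.
Barrel aging ends: Aug 19, 2030 + 31 days = Sep 19, 2030.
Malolactic fermentation finishes: Jul 29, 2030.
The wine is bottled: Jul 29, 2030 + 9 weeks = Sep 30, 2030.
Both prerequisites met — barrel aging ends (Sep 19, 2030), the wine is bottled (Sep 30, 2030); the later is Sep 30, 2030.
The wine is released: Sep 30, 2030 + 20 days = Oct 20, 2030.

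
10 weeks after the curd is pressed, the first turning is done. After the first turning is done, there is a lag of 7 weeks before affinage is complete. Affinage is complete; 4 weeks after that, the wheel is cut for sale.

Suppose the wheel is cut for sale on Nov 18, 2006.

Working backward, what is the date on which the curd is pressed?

Jun 24, 2006

The wheel is cut for sale: Nov 18, 2006.
Affinage is complete: Nov 18, 2006 − 4 weeks = Oct 21, 2006.
The first turning is done: Oct 21, 2006 − 7 weeks = Sep 2, 2006.
The curd is pressed: Sep 2, 2006 − 10 weeks = Jun 24, 2006.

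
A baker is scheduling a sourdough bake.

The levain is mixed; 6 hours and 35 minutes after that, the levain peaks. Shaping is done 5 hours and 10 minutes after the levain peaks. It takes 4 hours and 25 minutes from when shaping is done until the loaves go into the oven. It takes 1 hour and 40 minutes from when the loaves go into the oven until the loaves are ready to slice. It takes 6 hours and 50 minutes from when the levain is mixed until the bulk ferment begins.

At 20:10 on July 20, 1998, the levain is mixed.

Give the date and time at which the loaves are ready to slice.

The levain is mixed: 20:10 Jul 20, 1998.
The levain peaks: 20:10 Jul 20, 1998 + 6h35m = 02:45 Jul 21, 1998.
Shaping is done: 02:45 Jul 21, 1998 + 5h10m = 07:55 Jul 21, 1998.
The loaves go into the oven: 07:55 Jul 21, 1998 + 4h25m = 12:20 Jul 21, 1998.
The loaves are ready to slice: 12:20 Jul 21, 1998 + 1h40m = 14:00 Jul 21, 1998.

14:00 on July 21, 1998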